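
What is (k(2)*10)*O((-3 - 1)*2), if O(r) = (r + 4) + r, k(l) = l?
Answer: -240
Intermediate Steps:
O(r) = 4 + 2*r (O(r) = (4 + r) + r = 4 + 2*r)
(k(2)*10)*O((-3 - 1)*2) = (2*10)*(4 + 2*((-3 - 1)*2)) = 20*(4 + 2*(-4*2)) = 20*(4 + 2*(-8)) = 20*(4 - 16) = 20*(-12) = -240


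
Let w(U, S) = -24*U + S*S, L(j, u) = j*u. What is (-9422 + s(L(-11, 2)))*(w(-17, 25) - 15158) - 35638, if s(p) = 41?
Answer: 132470987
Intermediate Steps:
w(U, S) = S² - 24*U (w(U, S) = -24*U + S² = S² - 24*U)
(-9422 + s(L(-11, 2)))*(w(-17, 25) - 15158) - 35638 = (-9422 + 41)*((25² - 24*(-17)) - 15158) - 35638 = -9381*((625 + 408) - 15158) - 35638 = -9381*(1033 - 15158) - 35638 = -9381*(-14125) - 35638 = 132506625 - 35638 = 132470987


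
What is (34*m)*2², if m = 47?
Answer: 6392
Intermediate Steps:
(34*m)*2² = (34*47)*2² = 1598*4 = 6392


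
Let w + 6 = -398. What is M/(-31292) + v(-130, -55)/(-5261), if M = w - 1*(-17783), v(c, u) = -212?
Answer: -84797015/164627212 ≈ -0.51509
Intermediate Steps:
w = -404 (w = -6 - 398 = -404)
M = 17379 (M = -404 - 1*(-17783) = -404 + 17783 = 17379)
M/(-31292) + v(-130, -55)/(-5261) = 17379/(-31292) - 212/(-5261) = 17379*(-1/31292) - 212*(-1/5261) = -17379/31292 + 212/5261 = -84797015/164627212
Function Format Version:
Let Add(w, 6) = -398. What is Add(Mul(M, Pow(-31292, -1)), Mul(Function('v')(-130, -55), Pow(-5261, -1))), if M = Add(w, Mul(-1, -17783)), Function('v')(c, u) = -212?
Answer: Rational(-84797015, 164627212) ≈ -0.51509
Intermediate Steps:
w = -404 (w = Add(-6, -398) = -404)
M = 17379 (M = Add(-404, Mul(-1, -17783)) = Add(-404, 17783) = 17379)
Add(Mul(M, Pow(-31292, -1)), Mul(Function('v')(-130, -55), Pow(-5261, -1))) = Add(Mul(17379, Pow(-31292, -1)), Mul(-212, Pow(-5261, -1))) = Add(Mul(17379, Rational(-1, 31292)), Mul(-212, Rational(-1, 5261))) = Add(Rational(-17379, 31292), Rational(212, 5261)) = Rational(-84797015, 164627212)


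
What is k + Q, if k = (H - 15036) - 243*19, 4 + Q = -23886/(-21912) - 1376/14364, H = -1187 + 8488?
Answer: -162027646709/13114332 ≈ -12355.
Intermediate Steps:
H = 7301
Q = -39417845/13114332 (Q = -4 + (-23886/(-21912) - 1376/14364) = -4 + (-23886*(-1/21912) - 1376*1/14364) = -4 + (3981/3652 - 344/3591) = -4 + 13039483/13114332 = -39417845/13114332 ≈ -3.0057)
k = -12352 (k = (7301 - 15036) - 243*19 = -7735 - 4617 = -12352)
k + Q = -12352 - 39417845/13114332 = -162027646709/13114332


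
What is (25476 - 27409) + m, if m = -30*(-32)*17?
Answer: 14387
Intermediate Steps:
m = 16320 (m = 960*17 = 16320)
(25476 - 27409) + m = (25476 - 27409) + 16320 = -1933 + 16320 = 14387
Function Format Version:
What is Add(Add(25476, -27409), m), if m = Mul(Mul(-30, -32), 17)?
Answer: 14387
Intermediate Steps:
m = 16320 (m = Mul(960, 17) = 16320)
Add(Add(25476, -27409), m) = Add(Add(25476, -27409), 16320) = Add(-1933, 16320) = 14387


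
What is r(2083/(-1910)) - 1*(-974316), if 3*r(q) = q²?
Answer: 10663210937689/10944300 ≈ 9.7432e+5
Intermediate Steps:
r(q) = q²/3
r(2083/(-1910)) - 1*(-974316) = (2083/(-1910))²/3 - 1*(-974316) = (2083*(-1/1910))²/3 + 974316 = (-2083/1910)²/3 + 974316 = (⅓)*(4338889/3648100) + 974316 = 4338889/10944300 + 974316 = 10663210937689/10944300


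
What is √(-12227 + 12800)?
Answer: √573 ≈ 23.937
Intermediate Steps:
√(-12227 + 12800) = √573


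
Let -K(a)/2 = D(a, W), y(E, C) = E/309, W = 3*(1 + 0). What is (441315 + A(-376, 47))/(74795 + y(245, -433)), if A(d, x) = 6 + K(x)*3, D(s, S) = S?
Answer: 136362627/23111900 ≈ 5.9001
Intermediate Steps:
W = 3 (W = 3*1 = 3)
y(E, C) = E/309 (y(E, C) = E*(1/309) = E/309)
K(a) = -6 (K(a) = -2*3 = -6)
A(d, x) = -12 (A(d, x) = 6 - 6*3 = 6 - 18 = -12)
(441315 + A(-376, 47))/(74795 + y(245, -433)) = (441315 - 12)/(74795 + (1/309)*245) = 441303/(74795 + 245/309) = 441303/(23111900/309) = 441303*(309/23111900) = 136362627/23111900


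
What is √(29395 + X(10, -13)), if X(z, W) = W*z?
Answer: √29265 ≈ 171.07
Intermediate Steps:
√(29395 + X(10, -13)) = √(29395 - 13*10) = √(29395 - 130) = √29265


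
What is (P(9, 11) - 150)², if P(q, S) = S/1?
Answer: 19321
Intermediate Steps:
P(q, S) = S (P(q, S) = S*1 = S)
(P(9, 11) - 150)² = (11 - 150)² = (-139)² = 19321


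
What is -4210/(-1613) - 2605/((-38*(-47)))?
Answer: 3317195/2880818 ≈ 1.1515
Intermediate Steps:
-4210/(-1613) - 2605/((-38*(-47))) = -4210*(-1/1613) - 2605/1786 = 4210/1613 - 2605*1/1786 = 4210/1613 - 2605/1786 = 3317195/2880818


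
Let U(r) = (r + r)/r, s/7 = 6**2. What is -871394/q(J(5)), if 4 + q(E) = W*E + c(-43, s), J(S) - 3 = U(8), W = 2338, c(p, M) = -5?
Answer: -871394/11681 ≈ -74.599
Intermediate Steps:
s = 252 (s = 7*6**2 = 7*36 = 252)
U(r) = 2 (U(r) = (2*r)/r = 2)
J(S) = 5 (J(S) = 3 + 2 = 5)
q(E) = -9 + 2338*E (q(E) = -4 + (2338*E - 5) = -4 + (-5 + 2338*E) = -9 + 2338*E)
-871394/q(J(5)) = -871394/(-9 + 2338*5) = -871394/(-9 + 11690) = -871394/11681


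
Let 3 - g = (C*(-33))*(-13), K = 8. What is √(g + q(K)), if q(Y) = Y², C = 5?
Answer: I*√2078 ≈ 45.585*I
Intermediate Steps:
g = -2142 (g = 3 - 5*(-33)*(-13) = 3 - (-165)*(-13) = 3 - 1*2145 = 3 - 2145 = -2142)
√(g + q(K)) = √(-2142 + 8²) = √(-2142 + 64) = √(-2078) = I*√2078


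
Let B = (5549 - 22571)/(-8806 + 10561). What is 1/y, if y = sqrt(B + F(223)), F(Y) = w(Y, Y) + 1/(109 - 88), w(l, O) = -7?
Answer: -3*I*sqrt(7756385)/34094 ≈ -0.24506*I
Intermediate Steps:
B = -5674/585 (B = -17022/1755 = -17022*1/1755 = -5674/585 ≈ -9.6991)
F(Y) = -146/21 (F(Y) = -7 + 1/(109 - 88) = -7 + 1/21 = -146/21)
y = 2*I*sqrt(7756385)/1365 (y = sqrt(-5674/585 - 146/21) = sqrt(-68188/4095) = 2*I*sqrt(7756385)/1365 ≈ 4.0806*I)
1/y = 1/(2*I*sqrt(7756385)/1365) = -3*I*sqrt(7756385)/34094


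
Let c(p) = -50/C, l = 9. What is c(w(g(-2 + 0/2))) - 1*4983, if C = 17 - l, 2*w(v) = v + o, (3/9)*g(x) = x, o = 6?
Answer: -19957/4 ≈ -4989.3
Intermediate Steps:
g(x) = 3*x
w(v) = 3 + v/2 (w(v) = (v + 6)/2 = (6 + v)/2 = 3 + v/2)
C = 8 (C = 17 - 1*9 = 17 - 9 = 8)
c(p) = -25/4 (c(p) = -50/8 = -50*1/8 = -25/4)
c(w(g(-2 + 0/2))) - 1*4983 = -25/4 - 1*4983 = -25/4 - 4983 = -19957/4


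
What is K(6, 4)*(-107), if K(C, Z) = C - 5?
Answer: -107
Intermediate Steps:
K(C, Z) = -5 + C
K(6, 4)*(-107) = (-5 + 6)*(-107) = 1*(-107) = -107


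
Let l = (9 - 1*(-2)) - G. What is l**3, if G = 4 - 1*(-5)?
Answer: 8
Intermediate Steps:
G = 9 (G = 4 + 5 = 9)
l = 2 (l = (9 - 1*(-2)) - 1*9 = (9 + 2) - 9 = 11 - 9 = 2)
l**3 = 2**3 = 8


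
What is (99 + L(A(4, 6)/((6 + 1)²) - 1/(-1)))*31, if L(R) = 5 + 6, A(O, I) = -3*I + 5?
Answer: 3410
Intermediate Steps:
A(O, I) = 5 - 3*I
L(R) = 11
(99 + L(A(4, 6)/((6 + 1)²) - 1/(-1)))*31 = (99 + 11)*31 = 110*31 = 3410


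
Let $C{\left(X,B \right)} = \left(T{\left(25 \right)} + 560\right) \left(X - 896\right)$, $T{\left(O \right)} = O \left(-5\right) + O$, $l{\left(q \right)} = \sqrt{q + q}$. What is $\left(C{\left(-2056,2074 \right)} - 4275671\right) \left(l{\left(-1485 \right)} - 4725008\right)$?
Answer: $26618762543728 - 16900773 i \sqrt{330} \approx 2.6619 \cdot 10^{13} - 3.0702 \cdot 10^{8} i$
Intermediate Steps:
$l{\left(q \right)} = \sqrt{2} \sqrt{q}$ ($l{\left(q \right)} = \sqrt{2 q} = \sqrt{2} \sqrt{q}$)
$T{\left(O \right)} = - 4 O$ ($T{\left(O \right)} = - 5 O + O = - 4 O$)
$C{\left(X,B \right)} = -412160 + 460 X$ ($C{\left(X,B \right)} = \left(\left(-4\right) 25 + 560\right) \left(X - 896\right) = \left(-100 + 560\right) \left(-896 + X\right) = 460 \left(-896 + X\right) = -412160 + 460 X$)
$\left(C{\left(-2056,2074 \right)} - 4275671\right) \left(l{\left(-1485 \right)} - 4725008\right) = \left(\left(-412160 + 460 \left(-2056\right)\right) - 4275671\right) \left(\sqrt{2} \sqrt{-1485} - 4725008\right) = \left(\left(-412160 - 945760\right) - 4275671\right) \left(\sqrt{2} \cdot 3 i \sqrt{165} - 4725008\right) = \left(-1357920 - 4275671\right) \left(3 i \sqrt{330} - 4725008\right) = - 5633591 \left(-4725008 + 3 i \sqrt{330}\right) = 26618762543728 - 16900773 i \sqrt{330}$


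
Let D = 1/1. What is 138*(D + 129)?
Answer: 17940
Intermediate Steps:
D = 1
138*(D + 129) = 138*(1 + 129) = 138*130 = 17940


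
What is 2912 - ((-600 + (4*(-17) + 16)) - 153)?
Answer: 3717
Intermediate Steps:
2912 - ((-600 + (4*(-17) + 16)) - 153) = 2912 - ((-600 + (-68 + 16)) - 153) = 2912 - ((-600 - 52) - 153) = 2912 - (-652 - 153) = 2912 - 1*(-805) = 2912 + 805 = 3717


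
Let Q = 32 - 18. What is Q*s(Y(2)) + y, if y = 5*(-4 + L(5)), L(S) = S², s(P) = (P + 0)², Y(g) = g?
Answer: 161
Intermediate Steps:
s(P) = P²
Q = 14
y = 105 (y = 5*(-4 + 5²) = 5*(-4 + 25) = 5*21 = 105)
Q*s(Y(2)) + y = 14*2² + 105 = 14*4 + 105 = 56 + 105 = 161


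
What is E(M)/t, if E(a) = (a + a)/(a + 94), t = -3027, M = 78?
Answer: -13/43387 ≈ -0.00029963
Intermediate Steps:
E(a) = 2*a/(94 + a) (E(a) = (2*a)/(94 + a) = 2*a/(94 + a))
E(M)/t = (2*78/(94 + 78))/(-3027) = (2*78/172)*(-1/3027) = (2*78*(1/172))*(-1/3027) = (39/43)*(-1/3027) = -13/43387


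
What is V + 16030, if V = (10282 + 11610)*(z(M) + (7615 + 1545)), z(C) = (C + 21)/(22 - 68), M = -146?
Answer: 4613943500/23 ≈ 2.0061e+8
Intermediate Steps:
z(C) = -21/46 - C/46 (z(C) = (21 + C)/(-46) = (21 + C)*(-1/46) = -21/46 - C/46)
V = 4613574810/23 (V = (10282 + 11610)*((-21/46 - 1/46*(-146)) + (7615 + 1545)) = 21892*((-21/46 + 73/23) + 9160) = 21892*(125/46 + 9160) = 21892*(421485/46) = 4613574810/23 ≈ 2.0059e+8)
V + 16030 = 4613574810/23 + 16030 = 4613943500/23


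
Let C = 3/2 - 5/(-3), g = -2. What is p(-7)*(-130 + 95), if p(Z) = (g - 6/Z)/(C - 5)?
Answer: -240/11 ≈ -21.818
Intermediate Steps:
C = 19/6 (C = 3*(½) - 5*(-⅓) = 3/2 + 5/3 = 19/6 ≈ 3.1667)
p(Z) = 12/11 + 36/(11*Z) (p(Z) = (-2 - 6/Z)/(19/6 - 5) = (-2 - 6/Z)/(-11/6) = (-2 - 6/Z)*(-6/11) = 12/11 + 36/(11*Z))
p(-7)*(-130 + 95) = ((12/11)*(3 - 7)/(-7))*(-130 + 95) = ((12/11)*(-⅐)*(-4))*(-35) = (48/77)*(-35) = -240/11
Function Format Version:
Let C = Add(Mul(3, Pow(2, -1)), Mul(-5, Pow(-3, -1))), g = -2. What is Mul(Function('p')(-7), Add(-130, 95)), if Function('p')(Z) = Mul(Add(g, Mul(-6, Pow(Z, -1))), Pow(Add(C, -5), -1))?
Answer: Rational(-240, 11) ≈ -21.818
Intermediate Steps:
C = Rational(19, 6) (C = Add(Mul(3, Rational(1, 2)), Mul(-5, Rational(-1, 3))) = Add(Rational(3, 2), Rational(5, 3)) = Rational(19, 6) ≈ 3.1667)
Function('p')(Z) = Add(Rational(12, 11), Mul(Rational(36, 11), Pow(Z, -1))) (Function('p')(Z) = Mul(Add(-2, Mul(-6, Pow(Z, -1))), Pow(Add(Rational(19, 6), -5), -1)) = Mul(Add(-2, Mul(-6, Pow(Z, -1))), Pow(Rational(-11, 6), -1)) = Mul(Add(-2, Mul(-6, Pow(Z, -1))), Rational(-6, 11)) = Add(Rational(12, 11), Mul(Rational(36, 11), Pow(Z, -1))))
Mul(Function('p')(-7), Add(-130, 95)) = Mul(Mul(Rational(12, 11), Pow(-7, -1), Add(3, -7)), Add(-130, 95)) = Mul(Mul(Rational(12, 11), Rational(-1, 7), -4), -35) = Mul(Rational(48, 77), -35) = Rational(-240, 11)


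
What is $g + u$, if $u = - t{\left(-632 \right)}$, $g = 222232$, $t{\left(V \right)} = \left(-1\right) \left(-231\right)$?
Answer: $222001$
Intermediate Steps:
$t{\left(V \right)} = 231$
$u = -231$ ($u = \left(-1\right) 231 = -231$)
$g + u = 222232 - 231 = 222001$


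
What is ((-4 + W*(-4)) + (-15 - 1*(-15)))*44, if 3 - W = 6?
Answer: 352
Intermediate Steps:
W = -3 (W = 3 - 1*6 = 3 - 6 = -3)
((-4 + W*(-4)) + (-15 - 1*(-15)))*44 = ((-4 - 3*(-4)) + (-15 - 1*(-15)))*44 = ((-4 + 12) + (-15 + 15))*44 = (8 + 0)*44 = 8*44 = 352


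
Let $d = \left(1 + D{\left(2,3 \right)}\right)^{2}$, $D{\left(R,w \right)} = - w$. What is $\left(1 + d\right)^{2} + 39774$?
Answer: $39799$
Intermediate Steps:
$d = 4$ ($d = \left(1 - 3\right)^{2} = \left(-2\right)^{2} = 4$)
$\left(1 + d\right)^{2} + 39774 = \left(1 + 4\right)^{2} + 39774 = 5^{2} + 39774 = 25 + 39774 = 39799$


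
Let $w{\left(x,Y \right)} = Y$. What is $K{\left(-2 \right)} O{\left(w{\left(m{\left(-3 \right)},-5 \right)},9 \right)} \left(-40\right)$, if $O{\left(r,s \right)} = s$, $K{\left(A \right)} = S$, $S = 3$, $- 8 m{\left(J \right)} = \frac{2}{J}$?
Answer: $-1080$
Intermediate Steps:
$m{\left(J \right)} = - \frac{1}{4 J}$ ($m{\left(J \right)} = - \frac{2 \frac{1}{J}}{8} = - \frac{1}{4 J}$)
$K{\left(A \right)} = 3$
$K{\left(-2 \right)} O{\left(w{\left(m{\left(-3 \right)},-5 \right)},9 \right)} \left(-40\right) = 3 \cdot 9 \left(-40\right) = 27 \left(-40\right) = -1080$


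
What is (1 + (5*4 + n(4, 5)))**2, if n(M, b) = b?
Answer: 676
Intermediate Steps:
(1 + (5*4 + n(4, 5)))**2 = (1 + (5*4 + 5))**2 = (1 + (20 + 5))**2 = (1 + 25)**2 = 26**2 = 676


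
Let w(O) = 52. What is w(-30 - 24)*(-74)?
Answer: -3848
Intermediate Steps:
w(-30 - 24)*(-74) = 52*(-74) = -3848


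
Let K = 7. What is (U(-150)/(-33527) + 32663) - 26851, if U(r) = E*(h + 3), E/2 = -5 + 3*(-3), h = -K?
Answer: 194858812/33527 ≈ 5812.0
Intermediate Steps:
h = -7 (h = -1*7 = -7)
E = -28 (E = 2*(-5 + 3*(-3)) = 2*(-5 - 9) = 2*(-14) = -28)
U(r) = 112 (U(r) = -28*(-7 + 3) = -28*(-4) = 112)
(U(-150)/(-33527) + 32663) - 26851 = (112/(-33527) + 32663) - 26851 = (112*(-1/33527) + 32663) - 26851 = (-112/33527 + 32663) - 26851 = 1095092289/33527 - 26851 = 194858812/33527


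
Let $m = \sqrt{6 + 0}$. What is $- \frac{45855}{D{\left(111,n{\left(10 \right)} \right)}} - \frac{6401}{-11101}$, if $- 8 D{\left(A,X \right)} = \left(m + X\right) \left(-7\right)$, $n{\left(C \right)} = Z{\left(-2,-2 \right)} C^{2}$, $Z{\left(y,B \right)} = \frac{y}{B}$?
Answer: $- \frac{203390641421}{388301879} + \frac{183420 \sqrt{6}}{34979} \approx -510.95$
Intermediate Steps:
$n{\left(C \right)} = C^{2}$ ($n{\left(C \right)} = - \frac{2}{-2} C^{2} = \left(-2\right) \left(- \frac{1}{2}\right) C^{2} = 1 C^{2} = C^{2}$)
$m = \sqrt{6} \approx 2.4495$
$D{\left(A,X \right)} = \frac{7 X}{8} + \frac{7 \sqrt{6}}{8}$ ($D{\left(A,X \right)} = - \frac{\left(\sqrt{6} + X\right) \left(-7\right)}{8} = - \frac{\left(X + \sqrt{6}\right) \left(-7\right)}{8} = - \frac{- 7 X - 7 \sqrt{6}}{8} = \frac{7 X}{8} + \frac{7 \sqrt{6}}{8}$)
$- \frac{45855}{D{\left(111,n{\left(10 \right)} \right)}} - \frac{6401}{-11101} = - \frac{45855}{\frac{7 \cdot 10^{2}}{8} + \frac{7 \sqrt{6}}{8}} - \frac{6401}{-11101} = - \frac{45855}{\frac{7}{8} \cdot 100 + \frac{7 \sqrt{6}}{8}} - - \frac{6401}{11101} = - \frac{45855}{\frac{175}{2} + \frac{7 \sqrt{6}}{8}} + \frac{6401}{11101} = \frac{6401}{11101} - \frac{45855}{\frac{175}{2} + \frac{7 \sqrt{6}}{8}}$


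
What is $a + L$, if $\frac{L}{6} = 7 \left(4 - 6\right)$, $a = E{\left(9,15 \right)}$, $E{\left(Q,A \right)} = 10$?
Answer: $-74$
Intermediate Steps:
$a = 10$
$L = -84$ ($L = 6 \cdot 7 \left(4 - 6\right) = 6 \cdot 7 \left(-2\right) = 6 \left(-14\right) = -84$)
$a + L = 10 - 84 = -74$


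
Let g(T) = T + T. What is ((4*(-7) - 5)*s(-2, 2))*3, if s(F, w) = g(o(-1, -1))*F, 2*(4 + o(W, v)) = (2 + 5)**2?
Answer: 8118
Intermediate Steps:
o(W, v) = 41/2 (o(W, v) = -4 + (2 + 5)**2/2 = -4 + (1/2)*7**2 = -4 + (1/2)*49 = -4 + 49/2 = 41/2)
g(T) = 2*T
s(F, w) = 41*F (s(F, w) = (2*(41/2))*F = 41*F)
((4*(-7) - 5)*s(-2, 2))*3 = ((4*(-7) - 5)*(41*(-2)))*3 = ((-28 - 5)*(-82))*3 = -33*(-82)*3 = 2706*3 = 8118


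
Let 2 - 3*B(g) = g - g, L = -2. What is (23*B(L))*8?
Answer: 368/3 ≈ 122.67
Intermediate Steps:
B(g) = 2/3 (B(g) = 2/3 - (g - g)/3 = 2/3 - 1/3*0 = 2/3 + 0 = 2/3)
(23*B(L))*8 = (23*(2/3))*8 = (46/3)*8 = 368/3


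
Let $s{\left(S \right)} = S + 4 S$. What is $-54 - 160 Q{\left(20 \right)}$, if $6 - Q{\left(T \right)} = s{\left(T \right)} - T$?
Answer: $11786$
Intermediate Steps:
$s{\left(S \right)} = 5 S$
$Q{\left(T \right)} = 6 - 4 T$ ($Q{\left(T \right)} = 6 - \left(5 T - T\right) = 6 - 4 T$)
$-54 - 160 Q{\left(20 \right)} = -54 - 160 \left(6 - 80\right) = -54 - -11840 = -54 + 11840 = 11786$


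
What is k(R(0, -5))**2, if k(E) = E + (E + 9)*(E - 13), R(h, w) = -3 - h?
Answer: 9801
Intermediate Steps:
k(E) = E + (-13 + E)*(9 + E) (k(E) = E + (9 + E)*(-13 + E) = E + (-13 + E)*(9 + E))
k(R(0, -5))**2 = (-117 + (-3 - 1*0)**2 - 3*(-3 - 1*0))**2 = (-117 + (-3 + 0)**2 - 3*(-3 + 0))**2 = (-117 + (-3)**2 - 3*(-3))**2 = (-117 + 9 + 9)**2 = (-99)**2 = 9801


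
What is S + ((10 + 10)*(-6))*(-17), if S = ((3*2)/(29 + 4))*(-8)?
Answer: 22424/11 ≈ 2038.5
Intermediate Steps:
S = -16/11 (S = (6/33)*(-8) = (6*(1/33))*(-8) = (2/11)*(-8) = -16/11 ≈ -1.4545)
S + ((10 + 10)*(-6))*(-17) = -16/11 + ((10 + 10)*(-6))*(-17) = -16/11 + (20*(-6))*(-17) = -16/11 - 120*(-17) = -16/11 + 2040 = 22424/11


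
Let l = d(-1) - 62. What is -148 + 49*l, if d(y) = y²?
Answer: -3137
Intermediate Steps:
l = -61 (l = (-1)² - 62 = 1 - 62 = -61)
-148 + 49*l = -148 + 49*(-61) = -148 - 2989 = -3137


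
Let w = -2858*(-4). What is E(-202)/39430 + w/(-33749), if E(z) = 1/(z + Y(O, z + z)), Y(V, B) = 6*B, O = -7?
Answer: -1183705667509/3494478781820 ≈ -0.33874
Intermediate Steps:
w = 11432
E(z) = 1/(13*z) (E(z) = 1/(z + 6*(z + z)) = 1/(z + 6*(2*z)) = 1/(z + 12*z) = 1/(13*z))
E(-202)/39430 + w/(-33749) = ((1/13)/(-202))/39430 + 11432/(-33749) = ((1/13)*(-1/202))*(1/39430) + 11432*(-1/33749) = -1/2626*1/39430 - 11432/33749 = -1/103543180 - 11432/33749 = -1183705667509/3494478781820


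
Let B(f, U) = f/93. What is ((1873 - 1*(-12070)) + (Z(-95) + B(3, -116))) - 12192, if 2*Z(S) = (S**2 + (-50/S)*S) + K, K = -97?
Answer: 191891/31 ≈ 6190.0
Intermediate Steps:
B(f, U) = f/93 (B(f, U) = f*(1/93) = f/93)
Z(S) = -147/2 + S**2/2 (Z(S) = ((S**2 + (-50/S)*S) - 97)/2 = ((S**2 - 50) - 97)/2 = ((-50 + S**2) - 97)/2 = (-147 + S**2)/2 = -147/2 + S**2/2)
((1873 - 1*(-12070)) + (Z(-95) + B(3, -116))) - 12192 = ((1873 - 1*(-12070)) + ((-147/2 + (1/2)*(-95)**2) + (1/93)*3)) - 12192 = ((1873 + 12070) + ((-147/2 + (1/2)*9025) + 1/31)) - 12192 = (13943 + ((-147/2 + 9025/2) + 1/31)) - 12192 = (13943 + (4439 + 1/31)) - 12192 = (13943 + 137610/31) - 12192 = 569843/31 - 12192 = 191891/31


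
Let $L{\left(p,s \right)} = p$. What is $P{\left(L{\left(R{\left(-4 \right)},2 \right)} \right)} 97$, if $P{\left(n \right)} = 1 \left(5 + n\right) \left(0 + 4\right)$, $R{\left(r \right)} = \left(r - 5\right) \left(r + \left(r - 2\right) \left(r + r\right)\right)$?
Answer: $-151708$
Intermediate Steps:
$R{\left(r \right)} = \left(-5 + r\right) \left(r + 2 r \left(-2 + r\right)\right)$ ($R{\left(r \right)} = \left(-5 + r\right) \left(r + \left(-2 + r\right) 2 r\right) = \left(-5 + r\right) \left(r + 2 r \left(-2 + r\right)\right)$)
$P{\left(n \right)} = 20 + 4 n$ ($P{\left(n \right)} = 1 \left(5 + n\right) 4 = 1 \left(20 + 4 n\right) = 20 + 4 n$)
$P{\left(L{\left(R{\left(-4 \right)},2 \right)} \right)} 97 = \left(20 + 4 \left(- 4 \left(15 - -52 + 2 \left(-4\right)^{2}\right)\right)\right) 97 = \left(20 + 4 \left(- 4 \left(15 + 52 + 2 \cdot 16\right)\right)\right) 97 = \left(20 + 4 \left(- 4 \left(15 + 52 + 32\right)\right)\right) 97 = \left(20 + 4 \left(\left(-4\right) 99\right)\right) 97 = \left(20 + 4 \left(-396\right)\right) 97 = \left(20 - 1584\right) 97 = \left(-1564\right) 97 = -151708$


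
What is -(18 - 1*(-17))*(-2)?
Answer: 70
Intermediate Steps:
-(18 - 1*(-17))*(-2) = -(18 + 17)*(-2) = -1*35*(-2) = -35*(-2) = 70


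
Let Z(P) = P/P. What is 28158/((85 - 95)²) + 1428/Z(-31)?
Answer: 85479/50 ≈ 1709.6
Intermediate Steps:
Z(P) = 1
28158/((85 - 95)²) + 1428/Z(-31) = 28158/((85 - 95)²) + 1428/1 = 28158/((-10)²) + 1428*1 = 28158/100 + 1428 = 28158*(1/100) + 1428 = 14079/50 + 1428 = 85479/50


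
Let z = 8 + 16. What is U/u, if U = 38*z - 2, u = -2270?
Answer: -91/227 ≈ -0.40088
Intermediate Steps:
z = 24
U = 910 (U = 38*24 - 2 = 912 - 2 = 910)
U/u = 910/(-2270) = 910*(-1/2270) = -91/227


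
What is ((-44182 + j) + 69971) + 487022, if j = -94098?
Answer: 418713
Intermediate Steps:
((-44182 + j) + 69971) + 487022 = ((-44182 - 94098) + 69971) + 487022 = (-138280 + 69971) + 487022 = -68309 + 487022 = 418713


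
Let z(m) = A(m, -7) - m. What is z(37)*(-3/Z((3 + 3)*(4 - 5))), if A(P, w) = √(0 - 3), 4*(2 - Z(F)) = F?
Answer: 222/7 - 6*I*√3/7 ≈ 31.714 - 1.4846*I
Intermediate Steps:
Z(F) = 2 - F/4
A(P, w) = I*√3 (A(P, w) = √(-3) = I*√3)
z(m) = -m + I*√3 (z(m) = I*√3 - m = -m + I*√3)
z(37)*(-3/Z((3 + 3)*(4 - 5))) = (-1*37 + I*√3)*(-3/(2 - (3 + 3)*(4 - 5)/4)) = (-37 + I*√3)*(-3/(2 - 3*(-1)/2)) = (-37 + I*√3)*(-3/(2 - ¼*(-6))) = (-37 + I*√3)*(-3/(2 + 3/2)) = (-37 + I*√3)*(-3/7/2) = (-37 + I*√3)*(-3*2/7) = (-37 + I*√3)*(-6/7) = 222/7 - 6*I*√3/7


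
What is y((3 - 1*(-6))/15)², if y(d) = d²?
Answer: 81/625 ≈ 0.12960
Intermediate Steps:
y((3 - 1*(-6))/15)² = (((3 - 1*(-6))/15)²)² = (((3 + 6)*(1/15))²)² = ((9*(1/15))²)² = ((⅗)²)² = (9/25)² = 81/625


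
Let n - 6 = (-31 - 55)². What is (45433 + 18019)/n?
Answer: 31726/3701 ≈ 8.5723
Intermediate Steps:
n = 7402 (n = 6 + (-31 - 55)² = 6 + (-86)² = 6 + 7396 = 7402)
(45433 + 18019)/n = (45433 + 18019)/7402 = 63452*(1/7402) = 31726/3701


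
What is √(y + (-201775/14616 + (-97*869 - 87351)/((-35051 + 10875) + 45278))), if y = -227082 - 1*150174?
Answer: I*√565151175922539418/1223916 ≈ 614.23*I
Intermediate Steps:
y = -377256 (y = -227082 - 150174 = -377256)
√(y + (-201775/14616 + (-97*869 - 87351)/((-35051 + 10875) + 45278))) = √(-377256 + (-201775/14616 + (-97*869 - 87351)/((-35051 + 10875) + 45278))) = √(-377256 + (-201775*1/14616 + (-84293 - 87351)/(-24176 + 45278))) = √(-377256 + (-28825/2088 - 171644/21102)) = √(-377256 + (-28825/2088 - 171644*1/21102)) = √(-377256 + (-28825/2088 - 85822/10551)) = √(-377256 - 161109637/7343496) = √(-2770539036613/7343496) = I*√565151175922539418/1223916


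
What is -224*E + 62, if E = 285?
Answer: -63778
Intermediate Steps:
-224*E + 62 = -224*285 + 62 = -63840 + 62 = -63778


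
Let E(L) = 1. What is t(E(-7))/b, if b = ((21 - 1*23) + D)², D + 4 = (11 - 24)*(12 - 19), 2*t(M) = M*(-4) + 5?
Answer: 1/14450 ≈ 6.9204e-5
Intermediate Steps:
t(M) = 5/2 - 2*M (t(M) = (M*(-4) + 5)/2 = (-4*M + 5)/2 = (5 - 4*M)/2 = 5/2 - 2*M)
D = 87 (D = -4 + (11 - 24)*(12 - 19) = -4 - 13*(-7) = -4 + 91 = 87)
b = 7225 (b = ((21 - 1*23) + 87)² = ((21 - 23) + 87)² = (-2 + 87)² = 85² = 7225)
t(E(-7))/b = (5/2 - 2*1)/7225 = (5/2 - 2)*(1/7225) = (½)*(1/7225) = 1/14450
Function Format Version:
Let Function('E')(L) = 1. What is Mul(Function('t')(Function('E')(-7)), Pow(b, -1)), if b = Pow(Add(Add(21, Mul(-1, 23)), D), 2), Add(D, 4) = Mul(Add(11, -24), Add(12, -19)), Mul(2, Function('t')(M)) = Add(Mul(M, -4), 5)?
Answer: Rational(1, 14450) ≈ 6.9204e-5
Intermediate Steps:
Function('t')(M) = Add(Rational(5, 2), Mul(-2, M)) (Function('t')(M) = Mul(Rational(1, 2), Add(Mul(M, -4), 5)) = Mul(Rational(1, 2), Add(Mul(-4, M), 5)) = Mul(Rational(1, 2), Add(5, Mul(-4, M))) = Add(Rational(5, 2), Mul(-2, M)))
D = 87 (D = Add(-4, Mul(Add(11, -24), Add(12, -19))) = Add(-4, Mul(-13, -7)) = Add(-4, 91) = 87)
b = 7225 (b = Pow(Add(Add(21, Mul(-1, 23)), 87), 2) = Pow(Add(Add(21, -23), 87), 2) = Pow(Add(-2, 87), 2) = Pow(85, 2) = 7225)
Mul(Function('t')(Function('E')(-7)), Pow(b, -1)) = Mul(Add(Rational(5, 2), Mul(-2, 1)), Pow(7225, -1)) = Mul(Add(Rational(5, 2), -2), Rational(1, 7225)) = Mul(Rational(1, 2), Rational(1, 7225)) = Rational(1, 14450)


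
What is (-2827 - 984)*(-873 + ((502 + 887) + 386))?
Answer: -3437522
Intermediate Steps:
(-2827 - 984)*(-873 + ((502 + 887) + 386)) = -3811*(-873 + (1389 + 386)) = -3811*(-873 + 1775) = -3811*902 = -3437522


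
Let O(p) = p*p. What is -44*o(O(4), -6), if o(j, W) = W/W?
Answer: -44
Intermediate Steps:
O(p) = p²
o(j, W) = 1
-44*o(O(4), -6) = -44*1 = -44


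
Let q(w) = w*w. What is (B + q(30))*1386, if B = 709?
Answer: 2230074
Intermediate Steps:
q(w) = w**2
(B + q(30))*1386 = (709 + 30**2)*1386 = (709 + 900)*1386 = 1609*1386 = 2230074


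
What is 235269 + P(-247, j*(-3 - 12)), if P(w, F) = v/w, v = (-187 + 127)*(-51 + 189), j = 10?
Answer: 58119723/247 ≈ 2.3530e+5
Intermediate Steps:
v = -8280 (v = -60*138 = -8280)
P(w, F) = -8280/w
235269 + P(-247, j*(-3 - 12)) = 235269 - 8280/(-247) = 235269 - 8280*(-1/247) = 235269 + 8280/247 = 58119723/247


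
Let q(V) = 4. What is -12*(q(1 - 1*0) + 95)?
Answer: -1188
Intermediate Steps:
-12*(q(1 - 1*0) + 95) = -12*(4 + 95) = -12*99 = -1188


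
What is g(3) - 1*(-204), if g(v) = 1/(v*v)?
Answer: 1837/9 ≈ 204.11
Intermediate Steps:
g(v) = v⁻²
g(3) - 1*(-204) = 3⁻² - 1*(-204) = ⅑ + 204 = 1837/9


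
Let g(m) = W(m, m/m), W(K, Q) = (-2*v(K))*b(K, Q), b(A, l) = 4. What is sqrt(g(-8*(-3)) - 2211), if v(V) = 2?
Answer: I*sqrt(2227) ≈ 47.191*I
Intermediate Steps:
W(K, Q) = -16 (W(K, Q) = -2*2*4 = -4*4 = -16)
g(m) = -16
sqrt(g(-8*(-3)) - 2211) = sqrt(-16 - 2211) = sqrt(-2227) = I*sqrt(2227)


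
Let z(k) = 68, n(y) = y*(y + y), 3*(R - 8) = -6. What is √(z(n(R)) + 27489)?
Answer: √27557 ≈ 166.00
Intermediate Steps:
R = 6 (R = 8 + (⅓)*(-6) = 8 - 2 = 6)
n(y) = 2*y² (n(y) = y*(2*y) = 2*y²)
√(z(n(R)) + 27489) = √(68 + 27489) = √27557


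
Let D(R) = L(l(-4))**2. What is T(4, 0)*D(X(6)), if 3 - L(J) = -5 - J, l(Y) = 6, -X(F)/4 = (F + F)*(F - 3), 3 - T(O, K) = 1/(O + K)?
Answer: 539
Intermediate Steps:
T(O, K) = 3 - 1/(K + O) (T(O, K) = 3 - 1/(O + K) = 3 - 1/(K + O))
X(F) = -8*F*(-3 + F) (X(F) = -4*(F + F)*(F - 3) = -4*2*F*(-3 + F) = -8*F*(-3 + F))
L(J) = 8 + J (L(J) = 3 - (-5 - J) = 3 + (5 + J) = 8 + J)
D(R) = 196 (D(R) = (8 + 6)**2 = 14**2 = 196)
T(4, 0)*D(X(6)) = ((-1 + 3*0 + 3*4)/(0 + 4))*196 = ((-1 + 0 + 12)/4)*196 = ((1/4)*11)*196 = (11/4)*196 = 539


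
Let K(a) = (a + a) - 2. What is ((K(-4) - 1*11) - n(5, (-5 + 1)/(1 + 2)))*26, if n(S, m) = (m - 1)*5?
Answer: -728/3 ≈ -242.67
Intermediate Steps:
K(a) = -2 + 2*a (K(a) = 2*a - 2 = -2 + 2*a)
n(S, m) = -5 + 5*m (n(S, m) = (-1 + m)*5 = -5 + 5*m)
((K(-4) - 1*11) - n(5, (-5 + 1)/(1 + 2)))*26 = (((-2 + 2*(-4)) - 1*11) - (-5 + 5*((-5 + 1)/(1 + 2))))*26 = (((-2 - 8) - 11) - (-5 + 5*(-4/3)))*26 = ((-10 - 11) - (-5 + 5*(-4*⅓)))*26 = (-21 - (-5 + 5*(-4/3)))*26 = (-21 - (-5 - 20/3))*26 = (-21 - 1*(-35/3))*26 = (-21 + 35/3)*26 = -28/3*26 = -728/3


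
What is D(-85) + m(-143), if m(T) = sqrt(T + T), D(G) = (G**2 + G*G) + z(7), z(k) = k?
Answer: 14457 + I*sqrt(286) ≈ 14457.0 + 16.912*I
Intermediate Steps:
D(G) = 7 + 2*G**2 (D(G) = (G**2 + G*G) + 7 = (G**2 + G**2) + 7 = 2*G**2 + 7 = 7 + 2*G**2)
m(T) = sqrt(2)*sqrt(T) (m(T) = sqrt(2*T) = sqrt(2)*sqrt(T))
D(-85) + m(-143) = (7 + 2*(-85)**2) + sqrt(2)*sqrt(-143) = (7 + 2*7225) + sqrt(2)*(I*sqrt(143)) = (7 + 14450) + I*sqrt(286) = 14457 + I*sqrt(286)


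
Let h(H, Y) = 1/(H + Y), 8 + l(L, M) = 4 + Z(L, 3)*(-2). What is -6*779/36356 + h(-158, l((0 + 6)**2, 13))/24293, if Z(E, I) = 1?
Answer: -4655373851/36211048628 ≈ -0.12856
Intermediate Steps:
l(L, M) = -6 (l(L, M) = -8 + (4 + 1*(-2)) = -8 + (4 - 2) = -8 + 2 = -6)
-6*779/36356 + h(-158, l((0 + 6)**2, 13))/24293 = -6*779/36356 + 1/(-158 - 6*24293) = -4674*1/36356 + (1/24293)/(-164) = -2337/18178 - 1/164*1/24293 = -2337/18178 - 1/3984052 = -4655373851/36211048628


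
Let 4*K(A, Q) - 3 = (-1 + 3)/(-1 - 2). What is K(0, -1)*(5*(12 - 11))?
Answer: 35/12 ≈ 2.9167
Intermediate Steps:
K(A, Q) = 7/12 (K(A, Q) = ¾ + ((-1 + 3)/(-1 - 2))/4 = ¾ + (2/(-3))/4 = ¾ + (2*(-⅓))/4 = ¾ + (¼)*(-⅔) = ¾ - ⅙ = 7/12)
K(0, -1)*(5*(12 - 11)) = 7*(5*(12 - 11))/12 = 7*(5*1)/12 = (7/12)*5 = 35/12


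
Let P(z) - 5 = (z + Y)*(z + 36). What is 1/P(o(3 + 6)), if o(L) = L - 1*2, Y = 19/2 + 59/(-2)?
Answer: -1/554 ≈ -0.0018051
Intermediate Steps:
Y = -20 (Y = 19*(1/2) + 59*(-1/2) = 19/2 - 59/2 = -20)
o(L) = -2 + L (o(L) = L - 2 = -2 + L)
P(z) = 5 + (-20 + z)*(36 + z) (P(z) = 5 + (z - 20)*(z + 36) = 5 + (-20 + z)*(36 + z))
1/P(o(3 + 6)) = 1/(-715 + (-2 + (3 + 6))**2 + 16*(-2 + (3 + 6))) = 1/(-715 + (-2 + 9)**2 + 16*(-2 + 9)) = 1/(-715 + 7**2 + 16*7) = 1/(-715 + 49 + 112) = 1/(-554) = -1/554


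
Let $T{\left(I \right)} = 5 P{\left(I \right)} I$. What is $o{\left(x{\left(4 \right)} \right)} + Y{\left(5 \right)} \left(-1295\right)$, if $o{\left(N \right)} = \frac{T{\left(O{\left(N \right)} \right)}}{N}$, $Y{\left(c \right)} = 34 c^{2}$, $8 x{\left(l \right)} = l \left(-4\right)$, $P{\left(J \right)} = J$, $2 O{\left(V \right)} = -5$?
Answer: $- \frac{8806125}{8} \approx -1.1008 \cdot 10^{6}$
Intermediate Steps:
$O{\left(V \right)} = - \frac{5}{2}$ ($O{\left(V \right)} = \frac{1}{2} \left(-5\right) = - \frac{5}{2}$)
$x{\left(l \right)} = - \frac{l}{2}$ ($x{\left(l \right)} = \frac{l \left(-4\right)}{8} = \frac{\left(-4\right) l}{8} = - \frac{l}{2}$)
$T{\left(I \right)} = 5 I^{2}$ ($T{\left(I \right)} = 5 I I = 5 I^{2}$)
$o{\left(N \right)} = \frac{125}{4 N}$ ($o{\left(N \right)} = \frac{5 \left(- \frac{5}{2}\right)^{2}}{N} = \frac{5 \cdot \frac{25}{4}}{N} = \frac{125}{4 N}$)
$o{\left(x{\left(4 \right)} \right)} + Y{\left(5 \right)} \left(-1295\right) = \frac{125}{4 \left(\left(- \frac{1}{2}\right) 4\right)} + 34 \cdot 5^{2} \left(-1295\right) = \frac{125}{4 \left(-2\right)} + 34 \cdot 25 \left(-1295\right) = \frac{125}{4} \left(- \frac{1}{2}\right) + 850 \left(-1295\right) = - \frac{125}{8} - 1100750 = - \frac{8806125}{8}$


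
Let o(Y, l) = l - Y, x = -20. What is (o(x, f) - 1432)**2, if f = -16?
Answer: 2039184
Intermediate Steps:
(o(x, f) - 1432)**2 = ((-16 - 1*(-20)) - 1432)**2 = ((-16 + 20) - 1432)**2 = (4 - 1432)**2 = (-1428)**2 = 2039184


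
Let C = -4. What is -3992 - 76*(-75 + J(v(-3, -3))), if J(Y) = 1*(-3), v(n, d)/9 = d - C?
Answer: 1936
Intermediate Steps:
v(n, d) = 36 + 9*d (v(n, d) = 9*(d - 1*(-4)) = 9*(d + 4) = 9*(4 + d) = 36 + 9*d)
J(Y) = -3
-3992 - 76*(-75 + J(v(-3, -3))) = -3992 - 76*(-75 - 3) = -3992 - 76*(-78) = -3992 - 1*(-5928) = -3992 + 5928 = 1936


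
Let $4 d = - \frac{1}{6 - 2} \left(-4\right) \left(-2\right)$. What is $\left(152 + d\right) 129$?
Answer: $\frac{39087}{2} \approx 19544.0$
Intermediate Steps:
$d = - \frac{1}{2}$ ($d = \frac{- \frac{1}{6 - 2} \left(-4\right) \left(-2\right)}{4} = \frac{- \frac{1}{4} \left(-4\right) \left(-2\right)}{4} = \frac{\left(-1\right) \frac{1}{4} \left(-4\right) \left(-2\right)}{4} = \frac{\left(- \frac{1}{4}\right) \left(-4\right) \left(-2\right)}{4} = \frac{1 \left(-2\right)}{4} = \frac{1}{4} \left(-2\right) = - \frac{1}{2} \approx -0.5$)
$\left(152 + d\right) 129 = \left(152 - \frac{1}{2}\right) 129 = \frac{303}{2} \cdot 129 = \frac{39087}{2}$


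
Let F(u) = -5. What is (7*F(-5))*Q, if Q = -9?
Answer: 315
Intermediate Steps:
(7*F(-5))*Q = (7*(-5))*(-9) = -35*(-9) = 315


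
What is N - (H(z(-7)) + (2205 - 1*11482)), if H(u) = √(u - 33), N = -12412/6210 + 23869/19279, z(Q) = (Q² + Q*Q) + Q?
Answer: 555287701486/59861295 - √58 ≈ 9268.6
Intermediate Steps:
z(Q) = Q + 2*Q² (z(Q) = (Q² + Q²) + Q = 2*Q² + Q = Q + 2*Q²)
N = -45532229/59861295 (N = -12412*1/6210 + 23869*(1/19279) = -6206/3105 + 23869/19279 = -45532229/59861295 ≈ -0.76063)
H(u) = √(-33 + u)
N - (H(z(-7)) + (2205 - 1*11482)) = -45532229/59861295 - (√(-33 - 7*(1 + 2*(-7))) + (2205 - 1*11482)) = -45532229/59861295 - (√(-33 - 7*(1 - 14)) + (2205 - 11482)) = -45532229/59861295 - (√(-33 - 7*(-13)) - 9277) = -45532229/59861295 - (√(-33 + 91) - 9277) = -45532229/59861295 - (√58 - 9277) = -45532229/59861295 - (-9277 + √58) = -45532229/59861295 + (9277 - √58) = 555287701486/59861295 - √58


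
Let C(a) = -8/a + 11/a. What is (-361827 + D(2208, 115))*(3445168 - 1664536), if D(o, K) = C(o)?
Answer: -59273827366509/92 ≈ -6.4428e+11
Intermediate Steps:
C(a) = 3/a
D(o, K) = 3/o
(-361827 + D(2208, 115))*(3445168 - 1664536) = (-361827 + 3/2208)*(3445168 - 1664536) = (-361827 + 3*(1/2208))*1780632 = (-361827 + 1/736)*1780632 = -266304671/736*1780632 = -59273827366509/92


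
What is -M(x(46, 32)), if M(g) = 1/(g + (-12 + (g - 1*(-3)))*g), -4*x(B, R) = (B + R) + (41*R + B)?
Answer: -1/131753 ≈ -7.5900e-6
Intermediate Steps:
x(B, R) = -21*R/2 - B/2 (x(B, R) = -((B + R) + (41*R + B))/4 = -((B + R) + (B + 41*R))/4 = -(2*B + 42*R)/4 = -21*R/2 - B/2)
M(g) = 1/(g + g*(-9 + g)) (M(g) = 1/(g + (-12 + (g + 3))*g) = 1/(g + (-12 + (3 + g))*g) = 1/(g + (-9 + g)*g) = 1/(g + g*(-9 + g)))
-M(x(46, 32)) = -1/((-21/2*32 - ½*46)*(-8 + (-21/2*32 - ½*46))) = -1/((-336 - 23)*(-8 + (-336 - 23))) = -1/((-359)*(-8 - 359)) = -(-1)/(359*(-367)) = -(-1)*(-1)/(359*367) = -1*1/131753 = -1/131753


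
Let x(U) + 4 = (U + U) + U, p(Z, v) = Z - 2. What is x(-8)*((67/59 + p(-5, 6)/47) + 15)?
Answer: -1241268/2773 ≈ -447.63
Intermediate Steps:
p(Z, v) = -2 + Z
x(U) = -4 + 3*U (x(U) = -4 + ((U + U) + U) = -4 + (2*U + U) = -4 + 3*U)
x(-8)*((67/59 + p(-5, 6)/47) + 15) = (-4 + 3*(-8))*((67/59 + (-2 - 5)/47) + 15) = (-4 - 24)*((67*(1/59) - 7*1/47) + 15) = -28*((67/59 - 7/47) + 15) = -28*(2736/2773 + 15) = -28*44331/2773 = -1241268/2773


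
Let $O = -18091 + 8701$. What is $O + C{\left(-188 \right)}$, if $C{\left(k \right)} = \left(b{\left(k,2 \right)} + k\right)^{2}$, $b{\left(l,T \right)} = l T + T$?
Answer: $306454$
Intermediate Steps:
$b{\left(l,T \right)} = T + T l$ ($b{\left(l,T \right)} = T l + T = T + T l$)
$C{\left(k \right)} = \left(2 + 3 k\right)^{2}$ ($C{\left(k \right)} = \left(2 \left(1 + k\right) + k\right)^{2} = \left(\left(2 + 2 k\right) + k\right)^{2} = \left(2 + 3 k\right)^{2}$)
$O = -9390$
$O + C{\left(-188 \right)} = -9390 + \left(2 + 3 \left(-188\right)\right)^{2} = -9390 + \left(2 - 564\right)^{2} = -9390 + \left(-562\right)^{2} = -9390 + 315844 = 306454$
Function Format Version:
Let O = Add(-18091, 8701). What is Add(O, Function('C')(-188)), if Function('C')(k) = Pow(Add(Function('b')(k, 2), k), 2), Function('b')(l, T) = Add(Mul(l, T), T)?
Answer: 306454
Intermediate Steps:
Function('b')(l, T) = Add(T, Mul(T, l)) (Function('b')(l, T) = Add(Mul(T, l), T) = Add(T, Mul(T, l)))
Function('C')(k) = Pow(Add(2, Mul(3, k)), 2) (Function('C')(k) = Pow(Add(Mul(2, Add(1, k)), k), 2) = Pow(Add(Add(2, Mul(2, k)), k), 2) = Pow(Add(2, Mul(3, k)), 2))
O = -9390
Add(O, Function('C')(-188)) = Add(-9390, Pow(Add(2, Mul(3, -188)), 2)) = Add(-9390, Pow(Add(2, -564), 2)) = Add(-9390, Pow(-562, 2)) = Add(-9390, 315844) = 306454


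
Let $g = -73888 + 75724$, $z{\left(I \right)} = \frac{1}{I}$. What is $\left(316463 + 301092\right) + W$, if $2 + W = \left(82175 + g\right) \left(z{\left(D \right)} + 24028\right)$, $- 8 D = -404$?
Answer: $\frac{203942787983}{101} \approx 2.0192 \cdot 10^{9}$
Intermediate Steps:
$D = \frac{101}{2}$ ($D = \left(- \frac{1}{8}\right) \left(-404\right) = \frac{101}{2} \approx 50.5$)
$g = 1836$
$W = \frac{203880414928}{101}$ ($W = -2 + \left(82175 + 1836\right) \left(\frac{1}{\frac{101}{2}} + 24028\right) = -2 + 84011 \left(\frac{2}{101} + 24028\right) = -2 + 84011 \cdot \frac{2426830}{101} = -2 + \frac{203880415130}{101} = \frac{203880414928}{101} \approx 2.0186 \cdot 10^{9}$)
$\left(316463 + 301092\right) + W = \left(316463 + 301092\right) + \frac{203880414928}{101} = 617555 + \frac{203880414928}{101} = \frac{203942787983}{101}$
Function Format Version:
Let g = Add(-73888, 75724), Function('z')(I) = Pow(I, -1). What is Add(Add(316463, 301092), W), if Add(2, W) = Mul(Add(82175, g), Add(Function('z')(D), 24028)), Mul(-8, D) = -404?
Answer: Rational(203942787983, 101) ≈ 2.0192e+9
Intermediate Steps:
D = Rational(101, 2) (D = Mul(Rational(-1, 8), -404) = Rational(101, 2) ≈ 50.500)
g = 1836
W = Rational(203880414928, 101) (W = Add(-2, Mul(Add(82175, 1836), Add(Pow(Rational(101, 2), -1), 24028))) = Add(-2, Mul(84011, Add(Rational(2, 101), 24028))) = Add(-2, Mul(84011, Rational(2426830, 101))) = Add(-2, Rational(203880415130, 101)) = Rational(203880414928, 101) ≈ 2.0186e+9)
Add(Add(316463, 301092), W) = Add(Add(316463, 301092), Rational(203880414928, 101)) = Add(617555, Rational(203880414928, 101)) = Rational(203942787983, 101)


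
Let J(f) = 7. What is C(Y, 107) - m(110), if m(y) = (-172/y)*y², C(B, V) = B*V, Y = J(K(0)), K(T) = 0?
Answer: 19669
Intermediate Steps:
Y = 7
m(y) = -172*y
C(Y, 107) - m(110) = 7*107 - (-172)*110 = 749 - 1*(-18920) = 749 + 18920 = 19669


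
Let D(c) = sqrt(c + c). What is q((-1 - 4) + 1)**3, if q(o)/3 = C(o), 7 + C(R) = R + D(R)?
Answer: -28809 + 19170*I*sqrt(2) ≈ -28809.0 + 27110.0*I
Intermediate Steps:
D(c) = sqrt(2)*sqrt(c) (D(c) = sqrt(2*c) = sqrt(2)*sqrt(c))
C(R) = -7 + R + sqrt(2)*sqrt(R) (C(R) = -7 + (R + sqrt(2)*sqrt(R)) = -7 + R + sqrt(2)*sqrt(R))
q(o) = -21 + 3*o + 3*sqrt(2)*sqrt(o) (q(o) = 3*(-7 + o + sqrt(2)*sqrt(o)) = -21 + 3*o + 3*sqrt(2)*sqrt(o))
q((-1 - 4) + 1)**3 = (-21 + 3*((-1 - 4) + 1) + 3*sqrt(2)*sqrt((-1 - 4) + 1))**3 = (-21 + 3*(-5 + 1) + 3*sqrt(2)*sqrt(-5 + 1))**3 = (-21 + 3*(-4) + 3*sqrt(2)*sqrt(-4))**3 = (-21 - 12 + 3*sqrt(2)*(2*I))**3 = (-21 - 12 + 6*I*sqrt(2))**3 = (-33 + 6*I*sqrt(2))**3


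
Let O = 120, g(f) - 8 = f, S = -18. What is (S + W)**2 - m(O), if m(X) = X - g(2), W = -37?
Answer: 2915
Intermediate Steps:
g(f) = 8 + f
m(X) = -10 + X (m(X) = X - (8 + 2) = X - 1*10 = X - 10 = -10 + X)
(S + W)**2 - m(O) = (-18 - 37)**2 - (-10 + 120) = (-55)**2 - 1*110 = 3025 - 110 = 2915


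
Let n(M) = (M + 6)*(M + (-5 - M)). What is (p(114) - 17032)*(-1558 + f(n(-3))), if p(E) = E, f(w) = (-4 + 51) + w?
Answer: 25816868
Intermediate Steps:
n(M) = -30 - 5*M (n(M) = (6 + M)*(-5) = -30 - 5*M)
f(w) = 47 + w
(p(114) - 17032)*(-1558 + f(n(-3))) = (114 - 17032)*(-1558 + (47 + (-30 - 5*(-3)))) = -16918*(-1558 + (47 + (-30 + 15))) = -16918*(-1558 + (47 - 15)) = -16918*(-1558 + 32) = -16918*(-1526) = 25816868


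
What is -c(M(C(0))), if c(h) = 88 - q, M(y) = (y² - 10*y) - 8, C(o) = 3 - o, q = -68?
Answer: -156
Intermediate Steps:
M(y) = -8 + y² - 10*y
c(h) = 156 (c(h) = 88 - 1*(-68) = 88 + 68 = 156)
-c(M(C(0))) = -1*156 = -156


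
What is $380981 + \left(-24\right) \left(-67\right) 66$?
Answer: $487109$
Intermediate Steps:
$380981 + \left(-24\right) \left(-67\right) 66 = 380981 + 1608 \cdot 66 = 380981 + 106128 = 487109$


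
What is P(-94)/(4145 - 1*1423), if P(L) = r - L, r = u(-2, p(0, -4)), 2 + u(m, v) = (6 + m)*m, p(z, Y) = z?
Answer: 42/1361 ≈ 0.030860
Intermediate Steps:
u(m, v) = -2 + m*(6 + m) (u(m, v) = -2 + (6 + m)*m = -2 + m*(6 + m))
r = -10 (r = -2 + (-2)**2 + 6*(-2) = -2 + 4 - 12 = -10)
P(L) = -10 - L
P(-94)/(4145 - 1*1423) = (-10 - 1*(-94))/(4145 - 1*1423) = (-10 + 94)/(4145 - 1423) = 84/2722 = 84*(1/2722) = 42/1361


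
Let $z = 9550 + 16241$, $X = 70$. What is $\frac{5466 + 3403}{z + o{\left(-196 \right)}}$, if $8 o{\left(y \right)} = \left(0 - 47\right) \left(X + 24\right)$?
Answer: $\frac{35476}{100955} \approx 0.3514$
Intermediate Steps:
$z = 25791$
$o{\left(y \right)} = - \frac{2209}{4}$ ($o{\left(y \right)} = \frac{\left(0 - 47\right) \left(70 + 24\right)}{8} = \frac{\left(-47\right) 94}{8} = \frac{1}{8} \left(-4418\right) = - \frac{2209}{4}$)
$\frac{5466 + 3403}{z + o{\left(-196 \right)}} = \frac{5466 + 3403}{25791 - \frac{2209}{4}} = \frac{8869}{\frac{100955}{4}} = 8869 \cdot \frac{4}{100955} = \frac{35476}{100955}$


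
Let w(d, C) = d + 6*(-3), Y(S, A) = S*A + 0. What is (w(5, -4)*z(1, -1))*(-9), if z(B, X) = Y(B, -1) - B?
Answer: -234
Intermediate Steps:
Y(S, A) = A*S (Y(S, A) = A*S + 0 = A*S)
z(B, X) = -2*B (z(B, X) = -B - B = -2*B)
w(d, C) = -18 + d (w(d, C) = d - 18 = -18 + d)
(w(5, -4)*z(1, -1))*(-9) = ((-18 + 5)*(-2*1))*(-9) = -13*(-2)*(-9) = 26*(-9) = -234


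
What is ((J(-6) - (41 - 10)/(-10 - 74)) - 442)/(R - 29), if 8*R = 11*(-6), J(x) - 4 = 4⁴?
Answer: 15257/3129 ≈ 4.8760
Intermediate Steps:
J(x) = 260 (J(x) = 4 + 4⁴ = 4 + 256 = 260)
R = -33/4 (R = (11*(-6))/8 = (⅛)*(-66) = -33/4 ≈ -8.2500)
((J(-6) - (41 - 10)/(-10 - 74)) - 442)/(R - 29) = ((260 - (41 - 10)/(-10 - 74)) - 442)/(-33/4 - 29) = ((260 - 31/(-84)) - 442)/(-149/4) = ((260 - 31*(-1)/84) - 442)*(-4/149) = ((260 - 1*(-31/84)) - 442)*(-4/149) = ((260 + 31/84) - 442)*(-4/149) = (21871/84 - 442)*(-4/149) = -15257/84*(-4/149) = 15257/3129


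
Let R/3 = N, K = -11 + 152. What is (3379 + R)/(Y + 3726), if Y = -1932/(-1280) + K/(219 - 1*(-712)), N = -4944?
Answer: -3412077760/1110544713 ≈ -3.0724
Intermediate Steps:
K = 141
R = -14832 (R = 3*(-4944) = -14832)
Y = 494793/297920 (Y = -1932/(-1280) + 141/(219 - 1*(-712)) = -1932*(-1/1280) + 141/(219 + 712) = 483/320 + 141/931 = 494793/297920 ≈ 1.6608)
(3379 + R)/(Y + 3726) = (3379 - 14832)/(494793/297920 + 3726) = -11453/1110544713/297920 = -11453*297920/1110544713 = -3412077760/1110544713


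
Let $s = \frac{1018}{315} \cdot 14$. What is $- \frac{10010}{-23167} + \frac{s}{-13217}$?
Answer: $\frac{5906429638}{13778920755} \approx 0.42866$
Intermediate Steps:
$s = \frac{2036}{45}$ ($s = 1018 \cdot \frac{1}{315} \cdot 14 = \frac{1018}{315} \cdot 14 = \frac{2036}{45} \approx 45.244$)
$- \frac{10010}{-23167} + \frac{s}{-13217} = - \frac{10010}{-23167} + \frac{2036}{45 \left(-13217\right)} = \left(-10010\right) \left(- \frac{1}{23167}\right) + \frac{2036}{45} \left(- \frac{1}{13217}\right) = \frac{10010}{23167} - \frac{2036}{594765} = \frac{5906429638}{13778920755}$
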